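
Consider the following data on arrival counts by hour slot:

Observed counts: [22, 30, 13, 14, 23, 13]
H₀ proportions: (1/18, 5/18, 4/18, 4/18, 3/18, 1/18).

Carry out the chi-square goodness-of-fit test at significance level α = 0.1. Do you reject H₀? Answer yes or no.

reject H₀: yes

n = 115; E_i = n·p_i = [6.39, 31.94, 25.56, 25.56, 19.17, 6.39]
χ² = (22−6.39)²/6.39 + (30−31.94)²/31.94 + (13−25.56)²/25.56 + (14−25.56)²/25.56 + (23−19.17)²/19.17 + (13−6.39)²/6.39 = 57.2652
df = 5
p-value (upper-tail) = 0.00000
At α=0.1: p < α → reject H₀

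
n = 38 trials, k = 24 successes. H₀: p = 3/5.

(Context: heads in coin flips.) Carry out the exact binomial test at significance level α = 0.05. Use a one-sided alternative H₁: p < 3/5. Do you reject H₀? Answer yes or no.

Exact binomial: n=38, k=24, p₀=3/5=0.6000
P(X≤24) from Σ C(n,i)·p₀^i·(1−p₀)^(n−i)
p-value (one-sided, H₁ less) = 0.71032
At α=0.05: p ≥ α → fail to reject H₀

reject H₀: no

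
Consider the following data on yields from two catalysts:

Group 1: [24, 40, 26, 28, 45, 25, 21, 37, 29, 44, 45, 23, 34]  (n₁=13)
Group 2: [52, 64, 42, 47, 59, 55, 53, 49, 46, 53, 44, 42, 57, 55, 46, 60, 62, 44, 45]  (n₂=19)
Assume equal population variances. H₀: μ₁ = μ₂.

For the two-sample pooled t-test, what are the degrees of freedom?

degrees of freedom = 30

df = n₁ + n₂ − 2 = 13 + 19 − 2 = 30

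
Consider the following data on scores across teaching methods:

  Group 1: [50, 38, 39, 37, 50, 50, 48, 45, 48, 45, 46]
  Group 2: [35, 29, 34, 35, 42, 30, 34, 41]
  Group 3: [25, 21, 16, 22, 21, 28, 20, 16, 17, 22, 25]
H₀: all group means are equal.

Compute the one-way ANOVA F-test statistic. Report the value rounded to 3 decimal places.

Group means [45.09, 35.00, 21.18], grand mean 33.633
SSB = Σnᵢ(x̄ᵢ−x̄)² = 3164.421; SSW = ΣΣ(x−x̄ᵢ)² = 540.545
MSB = 3164.421/2 = 1582.2106; MSW = 540.545/27 = 20.0202
F = MSB/MSW = 79.0307
df = (2, 27)

test statistic = 79.031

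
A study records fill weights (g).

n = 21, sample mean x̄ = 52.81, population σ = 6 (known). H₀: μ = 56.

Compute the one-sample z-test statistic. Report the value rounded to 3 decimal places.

SE = σ/√n = 6/√21 = 1.3093
z = (x̄−μ₀)/SE = (52.81−56)/1.3093 = -2.4364

test statistic = -2.436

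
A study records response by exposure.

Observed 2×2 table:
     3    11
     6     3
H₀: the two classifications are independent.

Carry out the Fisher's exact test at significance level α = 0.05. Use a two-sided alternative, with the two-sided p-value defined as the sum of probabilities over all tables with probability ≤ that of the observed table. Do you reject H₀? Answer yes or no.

reject H₀: no

Margins: r₁=14, r₂=9, c₁=9, c₂=14, n=23
p_obs = C(14,3)·C(9,6)/C(23,9); sum pmf over tables with pmf ≤ p_obs
p-value (two-sided) = 0.07710
At α=0.05: p ≥ α → fail to reject H₀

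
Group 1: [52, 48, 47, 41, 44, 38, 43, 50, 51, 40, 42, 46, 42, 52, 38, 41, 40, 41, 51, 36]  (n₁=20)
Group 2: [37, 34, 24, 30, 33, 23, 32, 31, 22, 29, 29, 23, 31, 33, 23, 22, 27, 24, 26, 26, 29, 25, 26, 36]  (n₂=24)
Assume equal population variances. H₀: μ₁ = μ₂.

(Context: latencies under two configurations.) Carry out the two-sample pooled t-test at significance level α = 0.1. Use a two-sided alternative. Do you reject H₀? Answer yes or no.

x̄₁=44.150, s₁=5.102, n₁=20
x̄₂=28.125, s₂=4.533, n₂=24
s_p² = [19·5.102² + 23·4.533²]/42 = 23.0280
SE = √(s_p²·(1/20+1/24)) = 1.4529
t = (44.150−28.125)/1.4529 = 11.0297
df = 42
p-value (two-sided) = 0.00000
At α=0.1: p < α → reject H₀

reject H₀: yes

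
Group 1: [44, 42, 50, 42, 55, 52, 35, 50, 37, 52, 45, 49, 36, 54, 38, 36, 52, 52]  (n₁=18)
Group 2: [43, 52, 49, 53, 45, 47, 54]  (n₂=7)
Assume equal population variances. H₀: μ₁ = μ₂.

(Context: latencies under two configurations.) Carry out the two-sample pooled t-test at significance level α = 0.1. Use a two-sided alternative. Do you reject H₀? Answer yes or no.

x̄₁=45.611, s₁=6.989, n₁=18
x̄₂=49.000, s₂=4.203, n₂=7
s_p² = [17·6.989² + 6·4.203²]/23 = 40.7077
SE = √(s_p²·(1/18+1/7)) = 2.8420
t = (45.611−49.000)/2.8420 = -1.1924
df = 23
p-value (two-sided) = 0.24525
At α=0.1: p ≥ α → fail to reject H₀

reject H₀: no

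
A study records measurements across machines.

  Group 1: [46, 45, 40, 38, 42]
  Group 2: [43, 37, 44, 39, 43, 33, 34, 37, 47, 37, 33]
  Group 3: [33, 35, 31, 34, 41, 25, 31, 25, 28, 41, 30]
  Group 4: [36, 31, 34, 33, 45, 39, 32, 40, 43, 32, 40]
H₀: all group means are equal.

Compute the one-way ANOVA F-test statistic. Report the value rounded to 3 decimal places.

Group means [42.20, 38.82, 32.18, 36.82], grand mean 36.763
SSB = Σnᵢ(x̄ᵢ−x̄)² = 425.159; SSW = ΣΣ(x−x̄ᵢ)² = 803.709
MSB = 425.159/3 = 141.7198; MSW = 803.709/34 = 23.6385
F = MSB/MSW = 5.9953
df = (3, 34)

test statistic = 5.995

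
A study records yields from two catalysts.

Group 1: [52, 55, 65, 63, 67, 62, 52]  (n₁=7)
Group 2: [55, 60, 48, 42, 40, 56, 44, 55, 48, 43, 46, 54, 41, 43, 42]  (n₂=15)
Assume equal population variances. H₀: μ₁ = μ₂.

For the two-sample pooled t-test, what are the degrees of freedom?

df = n₁ + n₂ − 2 = 7 + 15 − 2 = 20

degrees of freedom = 20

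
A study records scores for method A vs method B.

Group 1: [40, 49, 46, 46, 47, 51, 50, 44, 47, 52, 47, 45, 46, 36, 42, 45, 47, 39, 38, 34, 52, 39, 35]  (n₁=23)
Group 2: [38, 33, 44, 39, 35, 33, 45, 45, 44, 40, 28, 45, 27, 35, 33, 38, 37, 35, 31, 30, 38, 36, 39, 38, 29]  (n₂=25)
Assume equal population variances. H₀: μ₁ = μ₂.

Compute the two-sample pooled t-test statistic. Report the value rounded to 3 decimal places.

x̄₁=44.217, s₁=5.385, n₁=23
x̄₂=36.600, s₂=5.393, n₂=25
s_p² = [22·5.385² + 24·5.393²]/46 = 29.0416
SE = √(s_p²·(1/23+1/25)) = 1.5570
t = (44.217−36.600)/1.5570 = 4.8923
df = 46

test statistic = 4.892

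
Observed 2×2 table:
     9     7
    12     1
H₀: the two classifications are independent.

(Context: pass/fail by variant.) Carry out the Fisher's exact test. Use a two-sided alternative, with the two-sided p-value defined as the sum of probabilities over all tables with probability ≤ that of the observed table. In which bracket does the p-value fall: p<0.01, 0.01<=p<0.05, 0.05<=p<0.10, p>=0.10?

Margins: r₁=16, r₂=13, c₁=21, c₂=8, n=29
p_obs = C(16,9)·C(13,12)/C(29,21); sum pmf over tables with pmf ≤ p_obs
p-value (two-sided) = 0.04434
→ bracket: 0.01<=p<0.05

p-value bracket: 0.01<=p<0.05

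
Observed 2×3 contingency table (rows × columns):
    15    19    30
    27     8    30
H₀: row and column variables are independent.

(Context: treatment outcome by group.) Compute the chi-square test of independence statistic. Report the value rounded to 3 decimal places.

test statistic = 7.903

Row totals [64, 65], col totals [42, 27, 60], n=129
χ² = (15−20.84)²/20.84 + (19−13.40)²/13.40 + (30−29.77)²/29.77 + (27−21.16)²/21.16 + (8−13.60)²/13.60 + (30−30.23)²/30.23 = 7.9028
df = 2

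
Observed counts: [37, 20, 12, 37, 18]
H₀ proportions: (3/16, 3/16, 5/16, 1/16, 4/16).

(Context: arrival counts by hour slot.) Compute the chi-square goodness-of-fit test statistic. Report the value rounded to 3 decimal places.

n = 124; E_i = n·p_i = [23.25, 23.25, 38.75, 7.75, 31.00]
χ² = (37−23.25)²/23.25 + (20−23.25)²/23.25 + (12−38.75)²/38.75 + (37−7.75)²/7.75 + (18−31.00)²/31.00 = 142.8989
df = 4

test statistic = 142.899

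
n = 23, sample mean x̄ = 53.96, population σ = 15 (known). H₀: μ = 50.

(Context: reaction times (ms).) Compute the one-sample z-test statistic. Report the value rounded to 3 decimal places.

test statistic = 1.266

SE = σ/√n = 15/√23 = 3.1277
z = (x̄−μ₀)/SE = (53.96−50)/3.1277 = 1.2661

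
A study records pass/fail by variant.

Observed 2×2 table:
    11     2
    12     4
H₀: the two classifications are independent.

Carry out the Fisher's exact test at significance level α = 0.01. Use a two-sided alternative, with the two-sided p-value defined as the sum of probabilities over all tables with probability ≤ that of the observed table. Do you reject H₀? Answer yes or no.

Margins: r₁=13, r₂=16, c₁=23, c₂=6, n=29
p_obs = C(13,11)·C(16,12)/C(29,23); sum pmf over tables with pmf ≤ p_obs
p-value (two-sided) = 0.66284
At α=0.01: p ≥ α → fail to reject H₀

reject H₀: no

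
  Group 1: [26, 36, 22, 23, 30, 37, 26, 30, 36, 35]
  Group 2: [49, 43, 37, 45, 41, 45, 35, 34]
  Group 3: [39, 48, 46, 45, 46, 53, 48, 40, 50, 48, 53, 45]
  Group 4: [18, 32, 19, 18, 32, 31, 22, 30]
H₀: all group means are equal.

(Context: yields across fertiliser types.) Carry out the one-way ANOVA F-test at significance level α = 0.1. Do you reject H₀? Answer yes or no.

Group means [30.10, 41.12, 46.75, 25.25], grand mean 36.658
SSB = Σnᵢ(x̄ᵢ−x̄)² = 2853.028; SSW = ΣΣ(x−x̄ᵢ)² = 999.525
MSB = 2853.028/3 = 951.0092; MSW = 999.525/34 = 29.3978
F = MSB/MSW = 32.3497
df = (3, 34)
p-value (upper-tail) = 0.00000
At α=0.1: p < α → reject H₀

reject H₀: yes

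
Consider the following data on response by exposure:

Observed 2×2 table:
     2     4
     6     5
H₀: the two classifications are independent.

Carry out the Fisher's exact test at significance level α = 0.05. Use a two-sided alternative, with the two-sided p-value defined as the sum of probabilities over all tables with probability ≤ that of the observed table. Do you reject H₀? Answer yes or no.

reject H₀: no

Margins: r₁=6, r₂=11, c₁=8, c₂=9, n=17
p_obs = C(6,2)·C(11,6)/C(17,8); sum pmf over tables with pmf ≤ p_obs
p-value (two-sided) = 0.61991
At α=0.05: p ≥ α → fail to reject H₀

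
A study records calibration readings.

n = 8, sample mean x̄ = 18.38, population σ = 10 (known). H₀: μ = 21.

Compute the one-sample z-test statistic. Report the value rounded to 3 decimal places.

test statistic = -0.741

SE = σ/√n = 10/√8 = 3.5355
z = (x̄−μ₀)/SE = (18.38−21)/3.5355 = -0.7410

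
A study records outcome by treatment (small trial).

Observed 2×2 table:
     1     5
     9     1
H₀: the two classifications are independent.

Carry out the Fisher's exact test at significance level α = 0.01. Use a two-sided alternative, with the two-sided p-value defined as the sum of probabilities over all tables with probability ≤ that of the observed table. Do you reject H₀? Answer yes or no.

reject H₀: yes

Margins: r₁=6, r₂=10, c₁=10, c₂=6, n=16
p_obs = C(6,1)·C(10,9)/C(16,10); sum pmf over tables with pmf ≤ p_obs
p-value (two-sided) = 0.00762
At α=0.01: p < α → reject H₀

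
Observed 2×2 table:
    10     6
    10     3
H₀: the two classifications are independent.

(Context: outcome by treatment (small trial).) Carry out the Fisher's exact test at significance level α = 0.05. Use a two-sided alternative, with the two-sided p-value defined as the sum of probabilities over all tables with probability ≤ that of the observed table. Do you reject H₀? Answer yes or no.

reject H₀: no

Margins: r₁=16, r₂=13, c₁=20, c₂=9, n=29
p_obs = C(16,10)·C(13,10)/C(29,20); sum pmf over tables with pmf ≤ p_obs
p-value (two-sided) = 0.45427
At α=0.05: p ≥ α → fail to reject H₀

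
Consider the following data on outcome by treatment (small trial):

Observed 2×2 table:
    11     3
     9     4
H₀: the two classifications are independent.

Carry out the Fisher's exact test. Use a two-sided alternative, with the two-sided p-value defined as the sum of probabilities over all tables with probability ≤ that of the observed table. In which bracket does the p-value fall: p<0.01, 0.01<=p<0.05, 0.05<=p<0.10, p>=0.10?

p-value bracket: p>=0.10

Margins: r₁=14, r₂=13, c₁=20, c₂=7, n=27
p_obs = C(14,11)·C(13,9)/C(27,20); sum pmf over tables with pmf ≤ p_obs
p-value (two-sided) = 0.67762
→ bracket: p>=0.10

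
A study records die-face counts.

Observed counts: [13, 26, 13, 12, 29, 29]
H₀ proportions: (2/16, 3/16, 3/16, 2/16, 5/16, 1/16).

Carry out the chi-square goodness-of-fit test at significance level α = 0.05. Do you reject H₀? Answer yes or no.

n = 122; E_i = n·p_i = [15.25, 22.88, 22.88, 15.25, 38.12, 7.62]
χ² = (13−15.25)²/15.25 + (26−22.88)²/22.88 + (13−22.88)²/22.88 + (12−15.25)²/15.25 + (29−38.12)²/38.12 + (29−7.62)²/7.62 = 67.8186
df = 5
p-value (upper-tail) = 0.00000
At α=0.05: p < α → reject H₀

reject H₀: yes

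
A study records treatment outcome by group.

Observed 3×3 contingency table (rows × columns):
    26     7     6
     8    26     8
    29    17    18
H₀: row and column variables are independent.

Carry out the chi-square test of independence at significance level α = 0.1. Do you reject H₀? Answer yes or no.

reject H₀: yes

Row totals [39, 42, 64], col totals [63, 50, 32], n=145
χ² = (26−16.94)²/16.94 + (7−13.45)²/13.45 + (6−8.61)²/8.61 + (8−18.25)²/18.25 + (26−14.48)²/14.48 + (8−9.27)²/9.27 + (29−27.81)²/27.81 + (17−22.07)²/22.07 + (18−14.12)²/14.12 = 26.0877
df = 4
p-value (upper-tail) = 0.00003
At α=0.1: p < α → reject H₀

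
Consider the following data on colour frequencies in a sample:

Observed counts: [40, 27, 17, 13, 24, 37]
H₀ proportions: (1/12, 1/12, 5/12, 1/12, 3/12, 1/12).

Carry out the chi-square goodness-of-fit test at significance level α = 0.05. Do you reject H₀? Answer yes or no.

reject H₀: yes

n = 158; E_i = n·p_i = [13.17, 13.17, 65.83, 13.17, 39.50, 13.17]
χ² = (40−13.17)²/13.17 + (27−13.17)²/13.17 + (17−65.83)²/65.83 + (13−13.17)²/13.17 + (24−39.50)²/39.50 + (37−13.17)²/13.17 = 154.6684
df = 5
p-value (upper-tail) = 0.00000
At α=0.05: p < α → reject H₀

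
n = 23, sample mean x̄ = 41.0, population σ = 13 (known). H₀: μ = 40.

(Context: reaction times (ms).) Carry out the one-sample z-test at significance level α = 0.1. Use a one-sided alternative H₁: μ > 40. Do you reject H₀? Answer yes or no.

reject H₀: no

SE = σ/√n = 13/√23 = 2.7107
z = (x̄−μ₀)/SE = (41.0−40)/2.7107 = 0.3689
p-value (one-sided, H₁ greater) = 0.35610
At α=0.1: p ≥ α → fail to reject H₀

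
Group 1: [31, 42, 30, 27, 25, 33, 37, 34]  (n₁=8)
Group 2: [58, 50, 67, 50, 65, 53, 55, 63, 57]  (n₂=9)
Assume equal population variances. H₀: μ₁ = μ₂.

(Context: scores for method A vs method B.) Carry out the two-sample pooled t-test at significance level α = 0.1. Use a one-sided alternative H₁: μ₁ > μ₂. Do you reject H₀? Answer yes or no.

reject H₀: no

x̄₁=32.375, s₁=5.449, n₁=8
x̄₂=57.556, s₂=6.287, n₂=9
s_p² = [7·5.449² + 8·6.287²]/15 = 34.9398
SE = √(s_p²·(1/8+1/9)) = 2.8722
t = (32.375−57.556)/2.8722 = -8.7669
df = 15
p-value (one-sided, H₁ greater) = 1.00000
At α=0.1: p ≥ α → fail to reject H₀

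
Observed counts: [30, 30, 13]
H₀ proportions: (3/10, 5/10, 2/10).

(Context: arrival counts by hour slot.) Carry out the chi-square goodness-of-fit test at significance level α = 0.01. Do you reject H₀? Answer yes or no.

reject H₀: no

n = 73; E_i = n·p_i = [21.90, 36.50, 14.60]
χ² = (30−21.90)²/21.90 + (30−36.50)²/36.50 + (13−14.60)²/14.60 = 4.3288
df = 2
p-value (upper-tail) = 0.11482
At α=0.01: p ≥ α → fail to reject H₀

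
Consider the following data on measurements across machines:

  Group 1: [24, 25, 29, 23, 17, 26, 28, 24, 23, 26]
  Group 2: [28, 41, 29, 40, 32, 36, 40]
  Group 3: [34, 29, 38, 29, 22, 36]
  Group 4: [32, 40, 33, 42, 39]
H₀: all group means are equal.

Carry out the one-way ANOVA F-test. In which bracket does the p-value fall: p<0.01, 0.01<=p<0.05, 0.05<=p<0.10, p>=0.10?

Group means [24.50, 35.14, 31.33, 37.20], grand mean 30.893
SSB = Σnᵢ(x̄ᵢ−x̄)² = 735.188; SSW = ΣΣ(x−x̄ᵢ)² = 529.490
MSB = 735.188/3 = 245.0627; MSW = 529.490/24 = 22.0621
F = MSB/MSW = 11.1079
df = (3, 24)
p-value (upper-tail) = 0.00009
→ bracket: p<0.01

p-value bracket: p<0.01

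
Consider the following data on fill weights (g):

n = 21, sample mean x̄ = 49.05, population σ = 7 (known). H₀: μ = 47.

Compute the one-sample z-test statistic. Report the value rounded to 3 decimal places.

test statistic = 1.342

SE = σ/√n = 7/√21 = 1.5275
z = (x̄−μ₀)/SE = (49.05−47)/1.5275 = 1.3420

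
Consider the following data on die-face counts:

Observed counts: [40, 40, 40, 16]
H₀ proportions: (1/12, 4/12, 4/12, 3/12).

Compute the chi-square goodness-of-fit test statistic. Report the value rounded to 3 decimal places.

n = 136; E_i = n·p_i = [11.33, 45.33, 45.33, 34.00]
χ² = (40−11.33)²/11.33 + (40−45.33)²/45.33 + (40−45.33)²/45.33 + (16−34.00)²/34.00 = 83.2941
df = 3

test statistic = 83.294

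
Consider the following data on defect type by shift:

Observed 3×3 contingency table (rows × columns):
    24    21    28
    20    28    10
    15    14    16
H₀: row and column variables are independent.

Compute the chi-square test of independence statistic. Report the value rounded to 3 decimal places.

Row totals [73, 58, 45], col totals [59, 63, 54], n=176
χ² = (24−24.47)²/24.47 + (21−26.13)²/26.13 + (28−22.40)²/22.40 + (20−19.44)²/19.44 + (28−20.76)²/20.76 + (10−17.80)²/17.80 + (15−15.09)²/15.09 + (14−16.11)²/16.11 + (16−13.81)²/13.81 = 8.9971
df = 4

test statistic = 8.997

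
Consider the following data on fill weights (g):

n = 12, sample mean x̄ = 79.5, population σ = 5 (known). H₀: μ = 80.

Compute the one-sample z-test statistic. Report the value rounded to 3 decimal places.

test statistic = -0.346

SE = σ/√n = 5/√12 = 1.4434
z = (x̄−μ₀)/SE = (79.5−80)/1.4434 = -0.3464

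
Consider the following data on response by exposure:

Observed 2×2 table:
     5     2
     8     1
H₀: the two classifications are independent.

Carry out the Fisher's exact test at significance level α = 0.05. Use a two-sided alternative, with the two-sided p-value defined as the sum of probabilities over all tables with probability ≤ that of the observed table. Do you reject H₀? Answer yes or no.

Margins: r₁=7, r₂=9, c₁=13, c₂=3, n=16
p_obs = C(7,5)·C(9,8)/C(16,13); sum pmf over tables with pmf ≤ p_obs
p-value (two-sided) = 0.55000
At α=0.05: p ≥ α → fail to reject H₀

reject H₀: no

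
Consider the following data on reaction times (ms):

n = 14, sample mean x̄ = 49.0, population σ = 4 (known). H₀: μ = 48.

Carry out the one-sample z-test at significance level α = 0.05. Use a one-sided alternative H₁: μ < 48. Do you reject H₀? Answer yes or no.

reject H₀: no

SE = σ/√n = 4/√14 = 1.0690
z = (x̄−μ₀)/SE = (49.0−48)/1.0690 = 0.9354
p-value (one-sided, H₁ less) = 0.82521
At α=0.05: p ≥ α → fail to reject H₀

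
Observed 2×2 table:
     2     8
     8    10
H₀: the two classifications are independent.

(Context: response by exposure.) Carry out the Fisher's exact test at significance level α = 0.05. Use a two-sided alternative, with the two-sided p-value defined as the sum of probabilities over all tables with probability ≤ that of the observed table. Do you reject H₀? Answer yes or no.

Margins: r₁=10, r₂=18, c₁=10, c₂=18, n=28
p_obs = C(10,2)·C(18,8)/C(28,10); sum pmf over tables with pmf ≤ p_obs
p-value (two-sided) = 0.24740
At α=0.05: p ≥ α → fail to reject H₀

reject H₀: no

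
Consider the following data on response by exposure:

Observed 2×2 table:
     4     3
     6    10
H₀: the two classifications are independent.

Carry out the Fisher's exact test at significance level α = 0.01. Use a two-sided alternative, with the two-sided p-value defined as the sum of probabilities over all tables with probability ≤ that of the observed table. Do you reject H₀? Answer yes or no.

reject H₀: no

Margins: r₁=7, r₂=16, c₁=10, c₂=13, n=23
p_obs = C(7,4)·C(16,6)/C(23,10); sum pmf over tables with pmf ≤ p_obs
p-value (two-sided) = 0.65002
At α=0.01: p ≥ α → fail to reject H₀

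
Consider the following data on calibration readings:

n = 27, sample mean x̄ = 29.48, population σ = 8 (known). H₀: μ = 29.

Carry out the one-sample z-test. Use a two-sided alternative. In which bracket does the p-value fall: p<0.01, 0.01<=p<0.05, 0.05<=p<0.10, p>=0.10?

SE = σ/√n = 8/√27 = 1.5396
z = (x̄−μ₀)/SE = (29.48−29)/1.5396 = 0.3118
p-value (two-sided) = 0.75522
→ bracket: p>=0.10

p-value bracket: p>=0.10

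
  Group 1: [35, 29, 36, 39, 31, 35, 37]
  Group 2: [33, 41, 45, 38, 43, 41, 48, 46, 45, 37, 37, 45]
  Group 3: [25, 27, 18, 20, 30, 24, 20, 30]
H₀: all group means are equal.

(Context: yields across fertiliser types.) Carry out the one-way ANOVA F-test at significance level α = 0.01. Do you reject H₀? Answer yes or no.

Group means [34.57, 41.58, 24.25], grand mean 34.630
SSB = Σnᵢ(x̄ᵢ−x̄)² = 1442.165; SSW = ΣΣ(x−x̄ᵢ)² = 448.131
MSB = 1442.165/2 = 721.0827; MSW = 448.131/24 = 18.6721
F = MSB/MSW = 38.6181
df = (2, 24)
p-value (upper-tail) = 0.00000
At α=0.01: p < α → reject H₀

reject H₀: yes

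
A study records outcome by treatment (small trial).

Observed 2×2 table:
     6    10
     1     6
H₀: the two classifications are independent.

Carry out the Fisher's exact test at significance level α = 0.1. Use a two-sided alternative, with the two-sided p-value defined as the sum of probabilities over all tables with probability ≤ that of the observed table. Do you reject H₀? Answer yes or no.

Margins: r₁=16, r₂=7, c₁=7, c₂=16, n=23
p_obs = C(16,6)·C(7,1)/C(23,7); sum pmf over tables with pmf ≤ p_obs
p-value (two-sided) = 0.36601
At α=0.1: p ≥ α → fail to reject H₀

reject H₀: no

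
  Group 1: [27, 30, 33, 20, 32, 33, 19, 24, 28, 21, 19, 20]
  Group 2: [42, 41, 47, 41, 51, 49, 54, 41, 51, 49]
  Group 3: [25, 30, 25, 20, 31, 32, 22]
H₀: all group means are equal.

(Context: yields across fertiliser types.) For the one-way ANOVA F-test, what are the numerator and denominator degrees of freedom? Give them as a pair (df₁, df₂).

degrees of freedom = [2, 26]

k = 3 groups, N = 29 total
df = (k−1, N−k) = (3−1, 29−3) = (2, 26)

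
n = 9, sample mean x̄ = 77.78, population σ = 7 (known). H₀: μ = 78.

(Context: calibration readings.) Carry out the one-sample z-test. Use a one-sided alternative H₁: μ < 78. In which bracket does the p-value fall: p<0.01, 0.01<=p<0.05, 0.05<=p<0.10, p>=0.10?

SE = σ/√n = 7/√9 = 2.3333
z = (x̄−μ₀)/SE = (77.78−78)/2.3333 = -0.0943
p-value (one-sided, H₁ less) = 0.46244
→ bracket: p>=0.10

p-value bracket: p>=0.10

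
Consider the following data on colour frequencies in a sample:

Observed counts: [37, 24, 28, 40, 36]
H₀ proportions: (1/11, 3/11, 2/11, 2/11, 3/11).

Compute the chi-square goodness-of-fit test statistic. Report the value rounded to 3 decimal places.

n = 165; E_i = n·p_i = [15.00, 45.00, 30.00, 30.00, 45.00]
χ² = (37−15.00)²/15.00 + (24−45.00)²/45.00 + (28−30.00)²/30.00 + (40−30.00)²/30.00 + (36−45.00)²/45.00 = 47.3333
df = 4

test statistic = 47.333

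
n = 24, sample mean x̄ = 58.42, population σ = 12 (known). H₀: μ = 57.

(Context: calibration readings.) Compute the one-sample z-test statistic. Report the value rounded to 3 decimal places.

test statistic = 0.580

SE = σ/√n = 12/√24 = 2.4495
z = (x̄−μ₀)/SE = (58.42−57)/2.4495 = 0.5797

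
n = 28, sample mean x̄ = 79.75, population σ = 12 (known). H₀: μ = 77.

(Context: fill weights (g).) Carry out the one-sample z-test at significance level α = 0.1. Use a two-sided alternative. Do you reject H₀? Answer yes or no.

SE = σ/√n = 12/√28 = 2.2678
z = (x̄−μ₀)/SE = (79.75−77)/2.2678 = 1.2126
p-value (two-sided) = 0.22527
At α=0.1: p ≥ α → fail to reject H₀

reject H₀: no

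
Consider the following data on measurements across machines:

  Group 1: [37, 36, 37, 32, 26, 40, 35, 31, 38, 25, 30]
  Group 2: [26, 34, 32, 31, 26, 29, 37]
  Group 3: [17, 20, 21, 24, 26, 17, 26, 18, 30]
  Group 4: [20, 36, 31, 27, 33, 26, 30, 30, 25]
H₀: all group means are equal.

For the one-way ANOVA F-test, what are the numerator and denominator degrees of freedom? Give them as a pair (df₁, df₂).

degrees of freedom = [3, 32]

k = 4 groups, N = 36 total
df = (k−1, N−k) = (4−1, 36−4) = (3, 32)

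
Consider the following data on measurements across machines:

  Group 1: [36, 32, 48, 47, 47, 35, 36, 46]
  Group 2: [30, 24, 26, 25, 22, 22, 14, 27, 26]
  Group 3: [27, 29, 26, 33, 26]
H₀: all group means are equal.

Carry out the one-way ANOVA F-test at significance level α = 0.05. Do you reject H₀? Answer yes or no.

reject H₀: yes

Group means [40.88, 24.00, 28.20], grand mean 31.091
SSB = Σnᵢ(x̄ᵢ−x̄)² = 1260.143; SSW = ΣΣ(x−x̄ᵢ)² = 509.675
MSB = 1260.143/2 = 630.0716; MSW = 509.675/19 = 26.8250
F = MSB/MSW = 23.4882
df = (2, 19)
p-value (upper-tail) = 0.00001
At α=0.05: p < α → reject H₀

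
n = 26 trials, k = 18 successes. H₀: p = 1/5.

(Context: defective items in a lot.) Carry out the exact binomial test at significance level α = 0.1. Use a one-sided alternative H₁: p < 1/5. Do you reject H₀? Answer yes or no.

reject H₀: no

Exact binomial: n=26, k=18, p₀=1/5=0.2000
P(X≤18) from Σ C(n,i)·p₀^i·(1−p₀)^(n−i)
p-value (one-sided, H₁ less) = 1.00000
At α=0.1: p ≥ α → fail to reject H₀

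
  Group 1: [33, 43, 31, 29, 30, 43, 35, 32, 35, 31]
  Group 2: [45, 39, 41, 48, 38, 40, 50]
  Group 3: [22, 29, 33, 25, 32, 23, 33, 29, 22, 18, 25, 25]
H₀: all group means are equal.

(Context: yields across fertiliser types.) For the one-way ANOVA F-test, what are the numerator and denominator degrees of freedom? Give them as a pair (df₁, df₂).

k = 3 groups, N = 29 total
df = (k−1, N−k) = (3−1, 29−3) = (2, 26)

degrees of freedom = [2, 26]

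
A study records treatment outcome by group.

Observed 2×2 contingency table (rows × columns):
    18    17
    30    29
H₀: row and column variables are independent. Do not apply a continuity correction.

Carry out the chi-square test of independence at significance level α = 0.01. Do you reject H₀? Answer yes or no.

Row totals [35, 59], col totals [48, 46], n=94
χ² = (18−17.87)²/17.87 + (17−17.13)²/17.13 + (30−30.13)²/30.13 + (29−28.87)²/28.87 = 0.0030
df = 1
p-value (upper-tail) = 0.95655
At α=0.01: p ≥ α → fail to reject H₀

reject H₀: no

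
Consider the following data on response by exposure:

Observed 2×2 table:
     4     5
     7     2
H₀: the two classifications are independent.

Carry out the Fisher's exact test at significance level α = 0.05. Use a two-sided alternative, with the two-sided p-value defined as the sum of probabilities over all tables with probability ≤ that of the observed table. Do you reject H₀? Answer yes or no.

reject H₀: no

Margins: r₁=9, r₂=9, c₁=11, c₂=7, n=18
p_obs = C(9,4)·C(9,7)/C(18,11); sum pmf over tables with pmf ≤ p_obs
p-value (two-sided) = 0.33484
At α=0.05: p ≥ α → fail to reject H₀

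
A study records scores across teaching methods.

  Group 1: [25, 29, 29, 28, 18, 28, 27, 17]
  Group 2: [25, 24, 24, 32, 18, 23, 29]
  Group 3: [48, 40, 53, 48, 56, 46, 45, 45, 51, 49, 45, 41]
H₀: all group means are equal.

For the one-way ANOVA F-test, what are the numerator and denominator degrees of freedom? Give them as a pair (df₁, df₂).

degrees of freedom = [2, 24]

k = 3 groups, N = 27 total
df = (k−1, N−k) = (3−1, 27−3) = (2, 24)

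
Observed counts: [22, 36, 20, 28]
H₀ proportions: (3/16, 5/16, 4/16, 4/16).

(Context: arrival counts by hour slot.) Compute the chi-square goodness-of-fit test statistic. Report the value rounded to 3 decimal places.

n = 106; E_i = n·p_i = [19.88, 33.12, 26.50, 26.50]
χ² = (22−19.88)²/19.88 + (36−33.12)²/33.12 + (20−26.50)²/26.50 + (28−26.50)²/26.50 = 2.1560
df = 3

test statistic = 2.156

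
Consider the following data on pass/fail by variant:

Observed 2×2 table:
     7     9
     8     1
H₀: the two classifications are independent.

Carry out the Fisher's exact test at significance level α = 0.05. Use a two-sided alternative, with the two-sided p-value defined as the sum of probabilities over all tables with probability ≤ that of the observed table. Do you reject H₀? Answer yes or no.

reject H₀: yes

Margins: r₁=16, r₂=9, c₁=15, c₂=10, n=25
p_obs = C(16,7)·C(9,8)/C(25,15); sum pmf over tables with pmf ≤ p_obs
p-value (two-sided) = 0.04045
At α=0.05: p < α → reject H₀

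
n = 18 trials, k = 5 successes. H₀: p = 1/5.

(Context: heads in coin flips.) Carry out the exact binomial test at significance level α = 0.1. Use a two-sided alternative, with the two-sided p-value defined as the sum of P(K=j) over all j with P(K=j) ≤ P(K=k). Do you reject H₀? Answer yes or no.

Exact binomial: n=18, k=5, p₀=1/5=0.2000
P(X=j) = C(n,j)·p₀^j·(1−p₀)^(n−j); p = Σ P(X=j) over j with P(X=j) ≤ P(X=5)
p-value (two-sided) = 0.38273
At α=0.1: p ≥ α → fail to reject H₀

reject H₀: no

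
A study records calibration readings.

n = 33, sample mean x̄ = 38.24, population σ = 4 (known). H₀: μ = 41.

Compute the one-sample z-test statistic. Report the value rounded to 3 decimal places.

test statistic = -3.964

SE = σ/√n = 4/√33 = 0.6963
z = (x̄−μ₀)/SE = (38.24−41)/0.6963 = -3.9637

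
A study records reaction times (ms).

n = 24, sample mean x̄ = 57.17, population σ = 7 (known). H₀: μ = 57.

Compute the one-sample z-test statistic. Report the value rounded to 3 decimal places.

test statistic = 0.119

SE = σ/√n = 7/√24 = 1.4289
z = (x̄−μ₀)/SE = (57.17−57)/1.4289 = 0.1190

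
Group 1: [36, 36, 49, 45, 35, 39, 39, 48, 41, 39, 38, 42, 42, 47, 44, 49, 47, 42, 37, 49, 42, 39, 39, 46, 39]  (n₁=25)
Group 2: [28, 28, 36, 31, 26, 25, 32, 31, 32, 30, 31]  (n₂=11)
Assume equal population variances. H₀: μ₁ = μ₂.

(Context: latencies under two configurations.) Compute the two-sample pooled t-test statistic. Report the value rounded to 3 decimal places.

test statistic = 8.038

x̄₁=41.960, s₁=4.467, n₁=25
x̄₂=30.000, s₂=3.098, n₂=11
s_p² = [24·4.467² + 10·3.098²]/34 = 16.9106
SE = √(s_p²·(1/25+1/11)) = 1.4879
t = (41.960−30.000)/1.4879 = 8.0384
df = 34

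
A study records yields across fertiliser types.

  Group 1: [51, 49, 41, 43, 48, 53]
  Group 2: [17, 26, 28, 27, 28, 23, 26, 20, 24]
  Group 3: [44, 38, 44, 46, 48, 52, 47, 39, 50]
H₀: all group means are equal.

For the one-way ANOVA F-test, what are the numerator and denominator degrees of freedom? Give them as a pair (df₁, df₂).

degrees of freedom = [2, 21]

k = 3 groups, N = 24 total
df = (k−1, N−k) = (3−1, 24−3) = (2, 21)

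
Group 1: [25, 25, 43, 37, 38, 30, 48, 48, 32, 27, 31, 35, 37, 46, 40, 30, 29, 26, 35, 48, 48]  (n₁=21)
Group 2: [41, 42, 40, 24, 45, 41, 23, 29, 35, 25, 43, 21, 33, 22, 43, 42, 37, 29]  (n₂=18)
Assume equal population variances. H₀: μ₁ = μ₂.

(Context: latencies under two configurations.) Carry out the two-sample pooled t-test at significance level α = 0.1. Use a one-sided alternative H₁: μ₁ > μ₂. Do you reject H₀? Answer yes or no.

x̄₁=36.095, s₁=8.166, n₁=21
x̄₂=34.167, s₂=8.473, n₂=18
s_p² = [20·8.166² + 17·8.473²]/37 = 69.0354
SE = √(s_p²·(1/21+1/18)) = 2.6688
t = (36.095−34.167)/2.6688 = 0.7226
df = 37
p-value (one-sided, H₁ greater) = 0.23723
At α=0.1: p ≥ α → fail to reject H₀

reject H₀: no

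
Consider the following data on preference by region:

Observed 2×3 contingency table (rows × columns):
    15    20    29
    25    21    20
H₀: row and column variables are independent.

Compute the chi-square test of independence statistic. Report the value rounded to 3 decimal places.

test statistic = 4.148

Row totals [64, 66], col totals [40, 41, 49], n=130
χ² = (15−19.69)²/19.69 + (20−20.18)²/20.18 + (29−24.12)²/24.12 + (25−20.31)²/20.31 + (21−20.82)²/20.82 + (20−24.88)²/24.88 = 4.1477
df = 2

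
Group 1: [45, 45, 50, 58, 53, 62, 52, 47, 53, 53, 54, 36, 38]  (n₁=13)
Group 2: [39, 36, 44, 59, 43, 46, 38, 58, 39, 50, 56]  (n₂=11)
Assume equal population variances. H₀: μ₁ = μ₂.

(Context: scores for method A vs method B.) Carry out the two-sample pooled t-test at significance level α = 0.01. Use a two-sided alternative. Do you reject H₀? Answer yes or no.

x̄₁=49.692, s₁=7.375, n₁=13
x̄₂=46.182, s₂=8.388, n₂=11
s_p² = [12·7.375² + 10·8.388²]/22 = 61.6548
SE = √(s_p²·(1/13+1/11)) = 3.2168
t = (49.692−46.182)/3.2168 = 1.0913
df = 22
p-value (two-sided) = 0.28695
At α=0.01: p ≥ α → fail to reject H₀

reject H₀: no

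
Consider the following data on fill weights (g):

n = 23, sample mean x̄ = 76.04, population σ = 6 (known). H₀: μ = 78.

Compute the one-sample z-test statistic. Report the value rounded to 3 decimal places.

test statistic = -1.567

SE = σ/√n = 6/√23 = 1.2511
z = (x̄−μ₀)/SE = (76.04−78)/1.2511 = -1.5666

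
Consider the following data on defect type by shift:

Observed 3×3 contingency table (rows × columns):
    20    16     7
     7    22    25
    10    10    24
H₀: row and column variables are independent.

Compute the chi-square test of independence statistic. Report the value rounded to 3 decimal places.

test statistic = 22.034

Row totals [43, 54, 44], col totals [37, 48, 56], n=141
χ² = (20−11.28)²/11.28 + (16−14.64)²/14.64 + (7−17.08)²/17.08 + (7−14.17)²/14.17 + (22−18.38)²/18.38 + (25−21.45)²/21.45 + (10−11.55)²/11.55 + (10−14.98)²/14.98 + (24−17.48)²/17.48 = 22.0336
df = 4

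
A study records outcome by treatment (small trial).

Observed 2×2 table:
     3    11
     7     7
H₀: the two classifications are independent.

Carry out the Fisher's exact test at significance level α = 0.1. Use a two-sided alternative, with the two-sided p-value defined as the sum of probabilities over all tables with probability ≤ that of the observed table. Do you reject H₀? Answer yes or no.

reject H₀: no

Margins: r₁=14, r₂=14, c₁=10, c₂=18, n=28
p_obs = C(14,3)·C(14,7)/C(28,10); sum pmf over tables with pmf ≤ p_obs
p-value (two-sided) = 0.23646
At α=0.1: p ≥ α → fail to reject H₀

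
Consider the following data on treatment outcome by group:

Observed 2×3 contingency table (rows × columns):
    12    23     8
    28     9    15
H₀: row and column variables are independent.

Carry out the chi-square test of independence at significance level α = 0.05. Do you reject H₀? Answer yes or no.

reject H₀: yes

Row totals [43, 52], col totals [40, 32, 23], n=95
χ² = (12−18.11)²/18.11 + (23−14.48)²/14.48 + (8−10.41)²/10.41 + (28−21.89)²/21.89 + (9−17.52)²/17.52 + (15−12.59)²/12.59 = 13.9278
df = 2
p-value (upper-tail) = 0.00095
At α=0.05: p < α → reject H₀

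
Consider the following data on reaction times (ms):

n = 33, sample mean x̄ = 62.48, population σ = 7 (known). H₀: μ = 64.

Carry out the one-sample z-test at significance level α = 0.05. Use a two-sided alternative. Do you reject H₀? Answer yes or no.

SE = σ/√n = 7/√33 = 1.2185
z = (x̄−μ₀)/SE = (62.48−64)/1.2185 = -1.2474
p-value (two-sided) = 0.21225
At α=0.05: p ≥ α → fail to reject H₀

reject H₀: no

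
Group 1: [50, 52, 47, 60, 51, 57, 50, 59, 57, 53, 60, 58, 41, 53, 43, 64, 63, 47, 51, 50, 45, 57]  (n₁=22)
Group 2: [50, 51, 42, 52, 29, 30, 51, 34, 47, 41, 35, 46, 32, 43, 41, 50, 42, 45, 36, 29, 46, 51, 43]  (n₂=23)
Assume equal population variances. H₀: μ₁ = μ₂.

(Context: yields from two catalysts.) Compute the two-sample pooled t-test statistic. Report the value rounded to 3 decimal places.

test statistic = 5.302

x̄₁=53.091, s₁=6.339, n₁=22
x̄₂=42.000, s₂=7.604, n₂=23
s_p² = [21·6.339² + 22·7.604²]/43 = 49.2051
SE = √(s_p²·(1/22+1/23)) = 2.0919
t = (53.091−42.000)/2.0919 = 5.3019
df = 43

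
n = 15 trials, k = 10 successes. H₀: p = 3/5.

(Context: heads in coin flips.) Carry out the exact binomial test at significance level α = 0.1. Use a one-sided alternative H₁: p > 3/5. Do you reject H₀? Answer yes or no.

Exact binomial: n=15, k=10, p₀=3/5=0.6000
P(X≥10) from Σ C(n,i)·p₀^i·(1−p₀)^(n−i)
p-value (one-sided, H₁ greater) = 0.40322
At α=0.1: p ≥ α → fail to reject H₀

reject H₀: no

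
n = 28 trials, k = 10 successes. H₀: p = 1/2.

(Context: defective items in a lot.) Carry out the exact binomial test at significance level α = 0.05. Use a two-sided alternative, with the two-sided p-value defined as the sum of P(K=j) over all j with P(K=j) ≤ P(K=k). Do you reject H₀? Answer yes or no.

reject H₀: no

Exact binomial: n=28, k=10, p₀=1/2=0.5000
P(X=j) = C(n,j)·p₀^j·(1−p₀)^(n−j); p = Σ P(X=j) over j with P(X=j) ≤ P(X=10)
p-value (two-sided) = 0.18493
At α=0.05: p ≥ α → fail to reject H₀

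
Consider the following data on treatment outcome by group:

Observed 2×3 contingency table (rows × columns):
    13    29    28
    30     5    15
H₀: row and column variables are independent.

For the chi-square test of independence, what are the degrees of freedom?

degrees of freedom = 2

df = (r−1)(c−1) = (2−1)·(3−1) = 2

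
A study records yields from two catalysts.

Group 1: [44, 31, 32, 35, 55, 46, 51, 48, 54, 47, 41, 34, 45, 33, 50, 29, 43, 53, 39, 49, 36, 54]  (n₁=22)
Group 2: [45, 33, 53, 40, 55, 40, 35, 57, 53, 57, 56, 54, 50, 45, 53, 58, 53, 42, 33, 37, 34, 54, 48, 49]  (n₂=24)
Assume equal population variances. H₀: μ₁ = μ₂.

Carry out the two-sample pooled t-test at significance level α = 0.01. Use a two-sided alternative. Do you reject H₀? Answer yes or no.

reject H₀: no

x̄₁=43.136, s₁=8.351, n₁=22
x̄₂=47.250, s₂=8.487, n₂=24
s_p² = [21·8.351² + 23·8.487²]/44 = 70.9339
SE = √(s_p²·(1/22+1/24)) = 2.4859
t = (43.136−47.250)/2.4859 = -1.6548
df = 44
p-value (two-sided) = 0.10509
At α=0.01: p ≥ α → fail to reject H₀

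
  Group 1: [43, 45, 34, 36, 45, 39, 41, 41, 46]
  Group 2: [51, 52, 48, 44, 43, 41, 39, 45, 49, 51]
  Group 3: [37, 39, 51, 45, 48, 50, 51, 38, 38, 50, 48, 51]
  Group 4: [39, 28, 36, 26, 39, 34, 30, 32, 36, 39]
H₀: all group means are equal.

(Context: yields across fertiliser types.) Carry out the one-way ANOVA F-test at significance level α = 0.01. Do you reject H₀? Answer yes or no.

reject H₀: yes

Group means [41.11, 46.30, 45.50, 33.90], grand mean 41.902
SSB = Σnᵢ(x̄ᵢ−x̄)² = 994.721; SSW = ΣΣ(x−x̄ᵢ)² = 898.889
MSB = 994.721/3 = 331.5736; MSW = 898.889/37 = 24.2943
F = MSB/MSW = 13.6482
df = (3, 37)
p-value (upper-tail) = 0.00000
At α=0.01: p < α → reject H₀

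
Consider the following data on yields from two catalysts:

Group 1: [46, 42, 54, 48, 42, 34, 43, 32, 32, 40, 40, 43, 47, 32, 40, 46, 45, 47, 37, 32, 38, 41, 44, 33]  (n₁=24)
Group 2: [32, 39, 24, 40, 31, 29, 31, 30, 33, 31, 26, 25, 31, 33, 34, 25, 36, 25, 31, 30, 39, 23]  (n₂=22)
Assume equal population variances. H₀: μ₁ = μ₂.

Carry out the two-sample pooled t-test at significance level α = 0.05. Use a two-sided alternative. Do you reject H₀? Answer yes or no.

reject H₀: yes

x̄₁=40.750, s₁=6.038, n₁=24
x̄₂=30.818, s₂=4.895, n₂=22
s_p² = [23·6.038² + 21·4.895²]/44 = 30.4948
SE = √(s_p²·(1/24+1/22)) = 1.6300
t = (40.750−30.818)/1.6300 = 6.0933
df = 44
p-value (two-sided) = 0.00000
At α=0.05: p < α → reject H₀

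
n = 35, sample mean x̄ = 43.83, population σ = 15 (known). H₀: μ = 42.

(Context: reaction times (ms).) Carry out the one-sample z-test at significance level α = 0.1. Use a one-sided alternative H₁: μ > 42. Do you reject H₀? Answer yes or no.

reject H₀: no

SE = σ/√n = 15/√35 = 2.5355
z = (x̄−μ₀)/SE = (43.83−42)/2.5355 = 0.7218
p-value (one-sided, H₁ greater) = 0.23522
At α=0.1: p ≥ α → fail to reject H₀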